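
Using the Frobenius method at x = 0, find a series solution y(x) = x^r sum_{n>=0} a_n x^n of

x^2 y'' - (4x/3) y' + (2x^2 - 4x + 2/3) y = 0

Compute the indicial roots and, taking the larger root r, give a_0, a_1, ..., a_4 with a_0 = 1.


Write in Frobenius form y'' + (p(x)/x) y' + (q(x)/x^2) y = 0:
  p(x) = -4/3,  q(x) = 2x^2 - 4x + 2/3.
Indicial equation: r(r-1) + (-4/3) r + (2/3) = 0 -> roots r_1 = 2, r_2 = 1/3.
Take r = r_1 = 2. Let y(x) = x^r sum_{n>=0} a_n x^n with a_0 = 1.
Substitute y = x^r sum a_n x^n and match x^{r+n}. The recurrence is
  D(n) a_n - 4 a_{n-1} + 2 a_{n-2} = 0,  where D(n) = (r+n)(r+n-1) + (-4/3)(r+n) + (2/3).
  a_n = [4 a_{n-1} - 2 a_{n-2}] / D(n).
Since the indicial polynomial factors as (r - r_1)(r - r_2), D(n) = (r_1 + n - r_1)(r_1 + n - r_2) = n(n + 5/3).
Evaluating step by step (a_0 = 1):
  n = 1: D(1) = 1(1 + 5/3) = 8/3; numerator = 4(1) = 4; a_1 = (4)/(8/3) = 3/2
  n = 2: D(2) = 2(2 + 5/3) = 22/3; numerator = 4(3/2) - 2(1) = 4; a_2 = (4)/(22/3) = 6/11
  n = 3: D(3) = 3(3 + 5/3) = 14; numerator = 4(6/11) - 2(3/2) = -9/11; a_3 = (-9/11)/(14) = -9/154
  n = 4: D(4) = 4(4 + 5/3) = 68/3; numerator = 4(-9/154) - 2(6/11) = -102/77; a_4 = (-102/77)/(68/3) = -9/154

r = 2; a_0 = 1; a_1 = 3/2; a_2 = 6/11; a_3 = -9/154; a_4 = -9/154


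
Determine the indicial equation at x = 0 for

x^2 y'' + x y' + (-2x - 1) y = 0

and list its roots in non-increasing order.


Divide by x^2 to reach normal form y'' + P_1(x) y' + P_2(x) y = 0 with P_1(x) = 1/x and P_2(x) = -2/x - 1/x^2.
x = 0 is a singular point because the y'-coefficient 1/x has a pole at x = 0 and the y-coefficient -2/x - 1/x^2 has a pole at x = 0.
It is a regular singular point because x P_1(x) = p(x) = 1 and x^2 P_2(x) = q(x) = -2x - 1 are polynomials, hence analytic at x = 0.
p(0) = 1,  q(0) = -1.
Indicial equation: r(r-1) + p(0) r + q(0) = 0, i.e. r^2 + (p(0) - 1) r + q(0) = 0, i.e. r^2 - 1 = 0.
Discriminant: (0)^2 - 4(-1) = 4, so r = (0 ± 2)/2.
Solving: r_1 = 1, r_2 = -1.

indicial: r^2 - 1 = 0; roots r_1 = 1, r_2 = -1


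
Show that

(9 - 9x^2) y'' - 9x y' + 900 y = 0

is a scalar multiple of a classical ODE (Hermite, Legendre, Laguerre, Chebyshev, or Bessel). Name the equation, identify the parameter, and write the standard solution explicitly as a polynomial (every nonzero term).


All three coefficients share the factor 9; dividing through by 9 gives  (1 - x^2) y'' - x y' + 100 y = 0.
This matches the Chebyshev equation (1 - x^2) y'' - x y' + n^2 y = 0 (note the -x y' term, not -2x y') with n^2 = 100, so n = 10; the polynomial solution is T_10(x).
With y = sum_k a_k x^k, matching x^k gives (k+2)(k+1) a_{k+2} = (k^2 - n^2) a_k = (k - 10)(k + 10) a_k. The right side vanishes at k = 10, so the series with the parity of 10 terminates at degree 10.
Standard normalization: leading coefficient of T_n is 2^(n-1), so a_10 = 2^9 = 512. Work downward with a_k = (k+1)(k+2) a_{k+2} / ((k - 10)(k + 10)):
  a_8 = (9)(10)(512) / ((8 - 10)(8 + 10)) = 46080/(-36) = -1280
  a_6 = (7)(8)(-1280) / ((6 - 10)(6 + 10)) = -71680/(-64) = 1120
  a_4 = (5)(6)(1120) / ((4 - 10)(4 + 10)) = 33600/(-84) = -400
  a_2 = (3)(4)(-400) / ((2 - 10)(2 + 10)) = -4800/(-96) = 50
  a_0 = (1)(2)(50) / ((0 - 10)(0 + 10)) = 100/(-100) = -1
Hence T_10(x) = 512 x^10 - 1280 x^8 + 1120 x^6 - 400 x^4 + 50 x^2 - 1.

T_10(x); series = 512 x^10 - 1280 x^8 + 1120 x^6 - 400 x^4 + 50 x^2 - 1


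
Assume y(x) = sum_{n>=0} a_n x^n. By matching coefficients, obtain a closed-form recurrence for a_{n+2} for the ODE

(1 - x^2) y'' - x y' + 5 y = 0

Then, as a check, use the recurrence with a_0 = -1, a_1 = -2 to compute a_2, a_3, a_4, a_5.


Substitute y = sum_n a_n x^n.
(1 - 1 x^2) y'' contributes (n+2)(n+1) a_{n+2} - n(n-1) a_n at x^n.
-x y'(x) contributes -n a_n at x^n.
5 y(x) contributes 5 a_n at x^n.
Matching x^n: (n+2)(n+1) a_{n+2} + (-n(n-1) - n + 5) a_n = 0.
Thus a_{n+2} = (n(n-1) + n - 5) / ((n+1)(n+2)) * a_n.

Check with a_0 = -1, a_1 = -2 (apply the recurrence for n = 0, 1, 2, 3): a_0 = -1, a_1 = -2, a_2 = 5/2, a_3 = 4/3, a_4 = -5/24, a_5 = 4/15.

a_(n+2) = (n(n-1) + n - 5) / ((n+1)(n+2)) * a_n; check: a_0 = -1, a_1 = -2, a_2 = 5/2, a_3 = 4/3, a_4 = -5/24, a_5 = 4/15


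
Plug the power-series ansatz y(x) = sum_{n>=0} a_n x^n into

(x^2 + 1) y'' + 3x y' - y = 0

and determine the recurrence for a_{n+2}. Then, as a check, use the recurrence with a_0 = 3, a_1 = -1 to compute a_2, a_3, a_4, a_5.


Substitute y = sum_n a_n x^n.
(1 + 1 x^2) y'' contributes (n+2)(n+1) a_{n+2} + n(n-1) a_n at x^n.
3 x y'(x) contributes 3 n a_n at x^n.
-y(x) contributes -1 a_n at x^n.
Matching x^n: (n+2)(n+1) a_{n+2} + (n(n-1) + 3 n - 1) a_n = 0.
Thus a_{n+2} = (-n(n-1) - 3 n + 1) / ((n+1)(n+2)) * a_n.

Check with a_0 = 3, a_1 = -1 (apply the recurrence for n = 0, 1, 2, 3): a_0 = 3, a_1 = -1, a_2 = 3/2, a_3 = 1/3, a_4 = -7/8, a_5 = -7/30.

a_(n+2) = (-n(n-1) - 3 n + 1) / ((n+1)(n+2)) * a_n; check: a_0 = 3, a_1 = -1, a_2 = 3/2, a_3 = 1/3, a_4 = -7/8, a_5 = -7/30


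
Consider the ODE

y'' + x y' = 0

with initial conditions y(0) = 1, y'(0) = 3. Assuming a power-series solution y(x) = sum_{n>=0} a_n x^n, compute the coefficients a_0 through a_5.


Ansatz: y(x) = sum_{n>=0} a_n x^n, so y'(x) = sum_{n>=1} n a_n x^(n-1) and y''(x) = sum_{n>=2} n(n-1) a_n x^(n-2).
Substitute into P(x) y'' + Q(x) y' + R(x) y = 0 with P(x) = 1, Q(x) = x, R(x) = 0, and match powers of x.
Initial conditions: a_0 = 1, a_1 = 3.
Setting the coefficient of each power of x to zero and solving order by order (substituting the coefficients already found):
  x^0: 2 a_2 = 0  ->  a_2 = 0
  x^1: 6 a_3 + a_1 = 0  ->  6 a_3 = -a_1 = -3  ->  a_3 = -1/2
  x^2: 12 a_4 + 2 a_2 = 0  ->  12 a_4 = -2 a_2 = 0  ->  a_4 = 0
  x^3: 20 a_5 + 3 a_3 = 0  ->  20 a_5 = -3 a_3 = 3/2  ->  a_5 = 3/40
Truncated series: y(x) = 1 + 3 x - (1/2) x^3 + (3/40) x^5 + O(x^6).

a_0 = 1; a_1 = 3; a_2 = 0; a_3 = -1/2; a_4 = 0; a_5 = 3/40


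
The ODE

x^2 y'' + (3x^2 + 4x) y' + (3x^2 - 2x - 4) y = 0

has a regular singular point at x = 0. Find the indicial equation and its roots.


Divide by x^2 to reach normal form y'' + P_1(x) y' + P_2(x) y = 0 with P_1(x) = 3 + 4/x and P_2(x) = 3 - 2/x - 4/x^2.
x = 0 is a singular point because the y'-coefficient 3 + 4/x has a pole at x = 0 and the y-coefficient 3 - 2/x - 4/x^2 has a pole at x = 0.
It is a regular singular point because x P_1(x) = p(x) = 3x + 4 and x^2 P_2(x) = q(x) = 3x^2 - 2x - 4 are polynomials, hence analytic at x = 0.
p(0) = 4,  q(0) = -4.
Indicial equation: r(r-1) + p(0) r + q(0) = 0, i.e. r^2 + (p(0) - 1) r + q(0) = 0, i.e. r^2 + 3 r - 4 = 0.
Discriminant: (3)^2 - 4(-4) = 25, so r = (-3 ± 5)/2.
Solving: r_1 = 1, r_2 = -4.

indicial: r^2 + 3 r - 4 = 0; roots r_1 = 1, r_2 = -4


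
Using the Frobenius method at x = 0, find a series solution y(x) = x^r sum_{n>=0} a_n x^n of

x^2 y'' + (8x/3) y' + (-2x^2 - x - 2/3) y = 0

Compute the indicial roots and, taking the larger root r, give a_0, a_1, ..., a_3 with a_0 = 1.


Write in Frobenius form y'' + (p(x)/x) y' + (q(x)/x^2) y = 0:
  p(x) = 8/3,  q(x) = -2x^2 - x - 2/3.
Indicial equation: r(r-1) + (8/3) r + (-2/3) = 0 -> roots r_1 = 1/3, r_2 = -2.
Take r = r_1 = 1/3. Let y(x) = x^r sum_{n>=0} a_n x^n with a_0 = 1.
Substitute y = x^r sum a_n x^n and match x^{r+n}. The recurrence is
  D(n) a_n - 1 a_{n-1} - 2 a_{n-2} = 0,  where D(n) = (r+n)(r+n-1) + (8/3)(r+n) + (-2/3).
  a_n = [1 a_{n-1} + 2 a_{n-2}] / D(n).
Since the indicial polynomial factors as (r - r_1)(r - r_2), D(n) = (r_1 + n - r_1)(r_1 + n - r_2) = n(n + 7/3).
Evaluating step by step (a_0 = 1):
  n = 1: D(1) = 1(1 + 7/3) = 10/3; numerator = 1(1) = 1; a_1 = (1)/(10/3) = 3/10
  n = 2: D(2) = 2(2 + 7/3) = 26/3; numerator = 1(3/10) + 2(1) = 23/10; a_2 = (23/10)/(26/3) = 69/260
  n = 3: D(3) = 3(3 + 7/3) = 16; numerator = 1(69/260) + 2(3/10) = 45/52; a_3 = (45/52)/(16) = 45/832

r = 1/3; a_0 = 1; a_1 = 3/10; a_2 = 69/260; a_3 = 45/832


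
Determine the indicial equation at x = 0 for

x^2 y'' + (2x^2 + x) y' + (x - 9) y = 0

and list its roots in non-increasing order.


Divide by x^2 to reach normal form y'' + P_1(x) y' + P_2(x) y = 0 with P_1(x) = 2 + 1/x and P_2(x) = 1/x - 9/x^2.
x = 0 is a singular point because the y'-coefficient 2 + 1/x has a pole at x = 0 and the y-coefficient 1/x - 9/x^2 has a pole at x = 0.
It is a regular singular point because x P_1(x) = p(x) = 2x + 1 and x^2 P_2(x) = q(x) = x - 9 are polynomials, hence analytic at x = 0.
p(0) = 1,  q(0) = -9.
Indicial equation: r(r-1) + p(0) r + q(0) = 0, i.e. r^2 + (p(0) - 1) r + q(0) = 0, i.e. r^2 - 9 = 0.
Discriminant: (0)^2 - 4(-9) = 36, so r = (0 ± 6)/2.
Solving: r_1 = 3, r_2 = -3.

indicial: r^2 - 9 = 0; roots r_1 = 3, r_2 = -3


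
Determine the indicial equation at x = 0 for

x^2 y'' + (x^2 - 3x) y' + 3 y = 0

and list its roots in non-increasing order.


Divide by x^2 to reach normal form y'' + P_1(x) y' + P_2(x) y = 0 with P_1(x) = 1 - 3/x and P_2(x) = 3/x^2.
x = 0 is a singular point because the y'-coefficient 1 - 3/x has a pole at x = 0 and the y-coefficient 3/x^2 has a pole at x = 0.
It is a regular singular point because x P_1(x) = p(x) = x - 3 and x^2 P_2(x) = q(x) = 3 are polynomials, hence analytic at x = 0.
p(0) = -3,  q(0) = 3.
Indicial equation: r(r-1) + p(0) r + q(0) = 0, i.e. r^2 + (p(0) - 1) r + q(0) = 0, i.e. r^2 - 4 r + 3 = 0.
Discriminant: (-4)^2 - 4(3) = 4, so r = (4 ± 2)/2.
Solving: r_1 = 3, r_2 = 1.

indicial: r^2 - 4 r + 3 = 0; roots r_1 = 3, r_2 = 1


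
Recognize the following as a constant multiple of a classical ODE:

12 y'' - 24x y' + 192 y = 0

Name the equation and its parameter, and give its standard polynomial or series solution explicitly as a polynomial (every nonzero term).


All three coefficients share the factor 12; dividing through by 12 gives  y'' - 2x y' + 16 y = 0.
This matches the Hermite equation y'' - 2x y' + 2n y = 0 with 2n = 16, so n = 8; the polynomial solution is H_8(x).
With y = sum_k a_k x^k, matching x^k gives (k+2)(k+1) a_{k+2} = 2(k - n) a_k = 2(k - 8) a_k. The right side vanishes at k = 8, so the series with the parity of 8 terminates at degree 8.
Standard normalization: leading coefficient of H_n is 2^n, so a_8 = 2^8 = 256. Work downward with a_k = (k+1)(k+2) a_{k+2} / (2(k - n)):
  a_6 = (7)(8)(256) / (2(6 - 8)) = 14336/(-4) = -3584
  a_4 = (5)(6)(-3584) / (2(4 - 8)) = -107520/(-8) = 13440
  a_2 = (3)(4)(13440) / (2(2 - 8)) = 161280/(-12) = -13440
  a_0 = (1)(2)(-13440) / (2(0 - 8)) = -26880/(-16) = 1680
Hence H_8(x) = 256 x^8 - 3584 x^6 + 13440 x^4 - 13440 x^2 + 1680.

H_8(x); series = 256 x^8 - 3584 x^6 + 13440 x^4 - 13440 x^2 + 1680


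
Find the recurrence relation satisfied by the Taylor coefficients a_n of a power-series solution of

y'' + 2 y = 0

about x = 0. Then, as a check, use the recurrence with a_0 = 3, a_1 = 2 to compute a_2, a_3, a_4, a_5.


Substitute y = sum_n a_n x^n into y'' + (const) y = 0.
y''(x) = sum_{n>=0} (n+2)(n+1) a_{n+2} x^n.
The ODE becomes sum_n [(n+2)(n+1) a_{n+2} + 2 a_n] x^n = 0.
Setting each coefficient to zero gives the recurrence:
  (n+2)(n+1) a_{n+2} + 2 a_n = 0,
  a_{n+2} = -2 / ((n+1)(n+2)) a_n.

Check with a_0 = 3, a_1 = 2 (apply the recurrence for n = 0, 1, 2, 3): a_0 = 3, a_1 = 2, a_2 = -3, a_3 = -2/3, a_4 = 1/2, a_5 = 1/15.

a_{n+2} = -2/((n+1)(n+2)) * a_n; check: a_0 = 3, a_1 = 2, a_2 = -3, a_3 = -2/3, a_4 = 1/2, a_5 = 1/15


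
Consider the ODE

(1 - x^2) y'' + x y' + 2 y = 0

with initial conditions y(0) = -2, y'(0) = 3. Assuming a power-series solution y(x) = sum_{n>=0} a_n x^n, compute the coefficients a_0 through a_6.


Ansatz: y(x) = sum_{n>=0} a_n x^n, so y'(x) = sum_{n>=1} n a_n x^(n-1) and y''(x) = sum_{n>=2} n(n-1) a_n x^(n-2).
Substitute into P(x) y'' + Q(x) y' + R(x) y = 0 with P(x) = 1 - x^2, Q(x) = x, R(x) = 2, and match powers of x.
Initial conditions: a_0 = -2, a_1 = 3.
Setting the coefficient of each power of x to zero and solving order by order (substituting the coefficients already found):
  x^0: 2 a_2 + 2 a_0 = 0  ->  2 a_2 = -2 a_0 = 4  ->  a_2 = 2
  x^1: 6 a_3 + 3 a_1 = 0  ->  6 a_3 = -3 a_1 = -9  ->  a_3 = -3/2
  x^2: 12 a_4 + 2 a_2 = 0  ->  12 a_4 = -2 a_2 = -4  ->  a_4 = -1/3
  x^3: 20 a_5 - a_3 = 0  ->  20 a_5 = a_3 = -3/2  ->  a_5 = -3/40
  x^4: 30 a_6 - 6 a_4 = 0  ->  30 a_6 = 6 a_4 = -2  ->  a_6 = -1/15
Truncated series: y(x) = -2 + 3 x + 2 x^2 - (3/2) x^3 - (1/3) x^4 - (3/40) x^5 - (1/15) x^6 + O(x^7).

a_0 = -2; a_1 = 3; a_2 = 2; a_3 = -3/2; a_4 = -1/3; a_5 = -3/40; a_6 = -1/15


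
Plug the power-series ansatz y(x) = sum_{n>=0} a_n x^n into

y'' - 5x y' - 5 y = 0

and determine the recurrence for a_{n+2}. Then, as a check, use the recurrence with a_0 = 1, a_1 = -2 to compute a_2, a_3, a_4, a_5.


Substitute y = sum_n a_n x^n.
y''(x) has coefficient (n+2)(n+1) a_{n+2} at x^n;
-5 x y'(x) has coefficient -5 n a_n at x^n (shift);
-5 y(x) has coefficient -5 a_n at x^n.
Matching x^n: (n+2)(n+1) a_{n+2} + (-5n - 5) a_n = 0.
Thus a_{n+2} = (5n + 5) / ((n+1)(n+2)) * a_n.

Check with a_0 = 1, a_1 = -2 (apply the recurrence for n = 0, 1, 2, 3): a_0 = 1, a_1 = -2, a_2 = 5/2, a_3 = -10/3, a_4 = 25/8, a_5 = -10/3.

a_(n+2) = (5n + 5) / ((n+1)(n+2)) * a_n; check: a_0 = 1, a_1 = -2, a_2 = 5/2, a_3 = -10/3, a_4 = 25/8, a_5 = -10/3


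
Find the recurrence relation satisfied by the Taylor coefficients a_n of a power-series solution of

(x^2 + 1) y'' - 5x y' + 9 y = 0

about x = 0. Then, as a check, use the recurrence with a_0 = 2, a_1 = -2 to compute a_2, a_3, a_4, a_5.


Substitute y = sum_n a_n x^n.
(1 + 1 x^2) y'' contributes (n+2)(n+1) a_{n+2} + n(n-1) a_n at x^n.
-5 x y'(x) contributes -5 n a_n at x^n.
9 y(x) contributes 9 a_n at x^n.
Matching x^n: (n+2)(n+1) a_{n+2} + (n(n-1) - 5 n + 9) a_n = 0.
Thus a_{n+2} = (-n(n-1) + 5 n - 9) / ((n+1)(n+2)) * a_n.

Check with a_0 = 2, a_1 = -2 (apply the recurrence for n = 0, 1, 2, 3): a_0 = 2, a_1 = -2, a_2 = -9, a_3 = 4/3, a_4 = 3/4, a_5 = 0.

a_(n+2) = (-n(n-1) + 5 n - 9) / ((n+1)(n+2)) * a_n; check: a_0 = 2, a_1 = -2, a_2 = -9, a_3 = 4/3, a_4 = 3/4, a_5 = 0


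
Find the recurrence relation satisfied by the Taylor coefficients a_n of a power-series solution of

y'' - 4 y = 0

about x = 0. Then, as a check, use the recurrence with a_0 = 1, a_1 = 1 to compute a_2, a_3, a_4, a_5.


Substitute y = sum_n a_n x^n into y'' + (const) y = 0.
y''(x) = sum_{n>=0} (n+2)(n+1) a_{n+2} x^n.
The ODE becomes sum_n [(n+2)(n+1) a_{n+2} - 4 a_n] x^n = 0.
Setting each coefficient to zero gives the recurrence:
  (n+2)(n+1) a_{n+2} - 4 a_n = 0,
  a_{n+2} = 4 / ((n+1)(n+2)) a_n.

Check with a_0 = 1, a_1 = 1 (apply the recurrence for n = 0, 1, 2, 3): a_0 = 1, a_1 = 1, a_2 = 2, a_3 = 2/3, a_4 = 2/3, a_5 = 2/15.

a_{n+2} = 4/((n+1)(n+2)) * a_n; check: a_0 = 1, a_1 = 1, a_2 = 2, a_3 = 2/3, a_4 = 2/3, a_5 = 2/15


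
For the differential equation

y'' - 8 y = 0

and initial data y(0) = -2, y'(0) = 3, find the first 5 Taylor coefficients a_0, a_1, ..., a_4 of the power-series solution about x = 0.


Ansatz: y(x) = sum_{n>=0} a_n x^n, so y'(x) = sum_{n>=1} n a_n x^(n-1) and y''(x) = sum_{n>=2} n(n-1) a_n x^(n-2).
Substitute into P(x) y'' + Q(x) y' + R(x) y = 0 with P(x) = 1, Q(x) = 0, R(x) = -8, and match powers of x.
Initial conditions: a_0 = -2, a_1 = 3.
Setting the coefficient of each power of x to zero and solving order by order (substituting the coefficients already found):
  x^0: 2 a_2 - 8 a_0 = 0  ->  2 a_2 = 8 a_0 = -16  ->  a_2 = -8
  x^1: 6 a_3 - 8 a_1 = 0  ->  6 a_3 = 8 a_1 = 24  ->  a_3 = 4
  x^2: 12 a_4 - 8 a_2 = 0  ->  12 a_4 = 8 a_2 = -64  ->  a_4 = -16/3
Truncated series: y(x) = -2 + 3 x - 8 x^2 + 4 x^3 - (16/3) x^4 + O(x^5).

a_0 = -2; a_1 = 3; a_2 = -8; a_3 = 4; a_4 = -16/3


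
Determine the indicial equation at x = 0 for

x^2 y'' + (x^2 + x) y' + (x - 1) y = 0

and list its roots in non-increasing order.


Divide by x^2 to reach normal form y'' + P_1(x) y' + P_2(x) y = 0 with P_1(x) = 1 + 1/x and P_2(x) = 1/x - 1/x^2.
x = 0 is a singular point because the y'-coefficient 1 + 1/x has a pole at x = 0 and the y-coefficient 1/x - 1/x^2 has a pole at x = 0.
It is a regular singular point because x P_1(x) = p(x) = x + 1 and x^2 P_2(x) = q(x) = x - 1 are polynomials, hence analytic at x = 0.
p(0) = 1,  q(0) = -1.
Indicial equation: r(r-1) + p(0) r + q(0) = 0, i.e. r^2 + (p(0) - 1) r + q(0) = 0, i.e. r^2 - 1 = 0.
Discriminant: (0)^2 - 4(-1) = 4, so r = (0 ± 2)/2.
Solving: r_1 = 1, r_2 = -1.

indicial: r^2 - 1 = 0; roots r_1 = 1, r_2 = -1


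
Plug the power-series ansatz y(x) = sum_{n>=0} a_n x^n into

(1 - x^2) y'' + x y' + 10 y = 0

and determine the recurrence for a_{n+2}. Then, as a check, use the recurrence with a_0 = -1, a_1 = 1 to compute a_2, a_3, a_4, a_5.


Substitute y = sum_n a_n x^n.
(1 - 1 x^2) y'' contributes (n+2)(n+1) a_{n+2} - n(n-1) a_n at x^n.
x y'(x) contributes n a_n at x^n.
10 y(x) contributes 10 a_n at x^n.
Matching x^n: (n+2)(n+1) a_{n+2} + (-n(n-1) + n + 10) a_n = 0.
Thus a_{n+2} = (n(n-1) - n - 10) / ((n+1)(n+2)) * a_n.

Check with a_0 = -1, a_1 = 1 (apply the recurrence for n = 0, 1, 2, 3): a_0 = -1, a_1 = 1, a_2 = 5, a_3 = -11/6, a_4 = -25/6, a_5 = 77/120.

a_(n+2) = (n(n-1) - n - 10) / ((n+1)(n+2)) * a_n; check: a_0 = -1, a_1 = 1, a_2 = 5, a_3 = -11/6, a_4 = -25/6, a_5 = 77/120


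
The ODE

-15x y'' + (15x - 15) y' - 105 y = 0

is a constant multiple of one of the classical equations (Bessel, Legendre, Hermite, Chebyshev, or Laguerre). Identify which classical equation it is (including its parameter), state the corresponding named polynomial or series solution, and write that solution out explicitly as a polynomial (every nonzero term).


All three coefficients share the factor -15; dividing through by -15 gives  x y'' + (1 - x) y' + 7 y = 0.
This matches the Laguerre equation x y'' + (1 - x) y' + n y = 0 with n = 7; the polynomial solution is L_7(x).
With y = sum_k a_k x^k, matching x^k gives (k+1)k a_{k+1} + (k+1) a_{k+1} - k a_k + n a_k = 0, i.e. (k+1)^2 a_{k+1} = (k - n) a_k = (k - 7) a_k. The right side vanishes at k = 7, so the series terminates at degree 7.
Standard normalization L_n(0) = 1 gives a_0 = 1. Work upward with a_{k+1} = (k - 7) a_k / (k+1)^2:
  a_1 = (0 - 7)(1) / 1^2 = -7/1 = -7
  a_2 = (1 - 7)(-7) / 2^2 = 42/4 = 21/2
  a_3 = (2 - 7)(21/2) / 3^2 = (-105/2)/9 = -35/6
  a_4 = (3 - 7)(-35/6) / 4^2 = (70/3)/16 = 35/24
  a_5 = (4 - 7)(35/24) / 5^2 = (-35/8)/25 = -7/40
  a_6 = (5 - 7)(-7/40) / 6^2 = (7/20)/36 = 7/720
  a_7 = (6 - 7)(7/720) / 7^2 = (-7/720)/49 = -1/5040
Hence L_7(x) = -x^7/5040 + 7 x^6/720 - 7 x^5/40 + 35 x^4/24 - 35 x^3/6 + 21 x^2/2 - 7 x + 1.

L_7(x); series = -x^7/5040 + 7 x^6/720 - 7 x^5/40 + 35 x^4/24 - 35 x^3/6 + 21 x^2/2 - 7 x + 1


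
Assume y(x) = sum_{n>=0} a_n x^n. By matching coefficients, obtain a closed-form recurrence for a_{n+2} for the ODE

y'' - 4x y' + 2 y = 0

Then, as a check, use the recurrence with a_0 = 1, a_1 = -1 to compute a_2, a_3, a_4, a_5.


Substitute y = sum_n a_n x^n.
y''(x) has coefficient (n+2)(n+1) a_{n+2} at x^n;
-4 x y'(x) has coefficient -4 n a_n at x^n (shift);
2 y(x) has coefficient 2 a_n at x^n.
Matching x^n: (n+2)(n+1) a_{n+2} + (-4n + 2) a_n = 0.
Thus a_{n+2} = (4n - 2) / ((n+1)(n+2)) * a_n.

Check with a_0 = 1, a_1 = -1 (apply the recurrence for n = 0, 1, 2, 3): a_0 = 1, a_1 = -1, a_2 = -1, a_3 = -1/3, a_4 = -1/2, a_5 = -1/6.

a_(n+2) = (4n - 2) / ((n+1)(n+2)) * a_n; check: a_0 = 1, a_1 = -1, a_2 = -1, a_3 = -1/3, a_4 = -1/2, a_5 = -1/6


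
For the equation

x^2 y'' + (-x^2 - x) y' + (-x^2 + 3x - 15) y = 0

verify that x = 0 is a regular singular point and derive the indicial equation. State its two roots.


Divide by x^2 to reach normal form y'' + P_1(x) y' + P_2(x) y = 0 with P_1(x) = -1 - 1/x and P_2(x) = -1 + 3/x - 15/x^2.
x = 0 is a singular point because the y'-coefficient -1 - 1/x has a pole at x = 0 and the y-coefficient -1 + 3/x - 15/x^2 has a pole at x = 0.
It is a regular singular point because x P_1(x) = p(x) = -x - 1 and x^2 P_2(x) = q(x) = -x^2 + 3x - 15 are polynomials, hence analytic at x = 0.
p(0) = -1,  q(0) = -15.
Indicial equation: r(r-1) + p(0) r + q(0) = 0, i.e. r^2 + (p(0) - 1) r + q(0) = 0, i.e. r^2 - 2 r - 15 = 0.
Discriminant: (-2)^2 - 4(-15) = 64, so r = (2 ± 8)/2.
Solving: r_1 = 5, r_2 = -3.

indicial: r^2 - 2 r - 15 = 0; roots r_1 = 5, r_2 = -3


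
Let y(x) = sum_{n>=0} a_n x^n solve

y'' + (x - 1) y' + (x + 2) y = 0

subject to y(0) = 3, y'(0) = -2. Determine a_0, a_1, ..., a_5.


Ansatz: y(x) = sum_{n>=0} a_n x^n, so y'(x) = sum_{n>=1} n a_n x^(n-1) and y''(x) = sum_{n>=2} n(n-1) a_n x^(n-2).
Substitute into P(x) y'' + Q(x) y' + R(x) y = 0 with P(x) = 1, Q(x) = x - 1, R(x) = x + 2, and match powers of x.
Initial conditions: a_0 = 3, a_1 = -2.
Setting the coefficient of each power of x to zero and solving order by order (substituting the coefficients already found):
  x^0: 2 a_2 - a_1 + 2 a_0 = 0  ->  2 a_2 = a_1 - 2 a_0 = -8  ->  a_2 = -4
  x^1: 6 a_3 - 2 a_2 + 3 a_1 + a_0 = 0  ->  6 a_3 = 2 a_2 - 3 a_1 - a_0 = -5  ->  a_3 = -5/6
  x^2: 12 a_4 - 3 a_3 + 4 a_2 + a_1 = 0  ->  12 a_4 = 3 a_3 - 4 a_2 - a_1 = 31/2  ->  a_4 = 31/24
  x^3: 20 a_5 - 4 a_4 + 5 a_3 + a_2 = 0  ->  20 a_5 = 4 a_4 - 5 a_3 - a_2 = 40/3  ->  a_5 = 2/3
Truncated series: y(x) = 3 - 2 x - 4 x^2 - (5/6) x^3 + (31/24) x^4 + (2/3) x^5 + O(x^6).

a_0 = 3; a_1 = -2; a_2 = -4; a_3 = -5/6; a_4 = 31/24; a_5 = 2/3


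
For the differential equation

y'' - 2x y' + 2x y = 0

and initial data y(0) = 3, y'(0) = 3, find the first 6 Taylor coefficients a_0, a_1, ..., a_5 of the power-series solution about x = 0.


Ansatz: y(x) = sum_{n>=0} a_n x^n, so y'(x) = sum_{n>=1} n a_n x^(n-1) and y''(x) = sum_{n>=2} n(n-1) a_n x^(n-2).
Substitute into P(x) y'' + Q(x) y' + R(x) y = 0 with P(x) = 1, Q(x) = -2x, R(x) = 2x, and match powers of x.
Initial conditions: a_0 = 3, a_1 = 3.
Setting the coefficient of each power of x to zero and solving order by order (substituting the coefficients already found):
  x^0: 2 a_2 = 0  ->  a_2 = 0
  x^1: 6 a_3 - 2 a_1 + 2 a_0 = 0  ->  6 a_3 = 2 a_1 - 2 a_0 = 0  ->  a_3 = 0
  x^2: 12 a_4 - 4 a_2 + 2 a_1 = 0  ->  12 a_4 = 4 a_2 - 2 a_1 = -6  ->  a_4 = -1/2
  x^3: 20 a_5 - 6 a_3 + 2 a_2 = 0  ->  20 a_5 = 6 a_3 - 2 a_2 = 0  ->  a_5 = 0
Truncated series: y(x) = 3 + 3 x - (1/2) x^4 + O(x^6).

a_0 = 3; a_1 = 3; a_2 = 0; a_3 = 0; a_4 = -1/2; a_5 = 0


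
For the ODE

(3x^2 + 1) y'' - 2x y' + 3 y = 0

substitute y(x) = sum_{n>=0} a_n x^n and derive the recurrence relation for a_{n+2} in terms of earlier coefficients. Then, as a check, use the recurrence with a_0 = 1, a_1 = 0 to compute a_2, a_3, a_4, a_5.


Substitute y = sum_n a_n x^n.
(1 + 3 x^2) y'' contributes (n+2)(n+1) a_{n+2} + 3 n(n-1) a_n at x^n.
-2 x y'(x) contributes -2 n a_n at x^n.
3 y(x) contributes 3 a_n at x^n.
Matching x^n: (n+2)(n+1) a_{n+2} + (3 n(n-1) - 2 n + 3) a_n = 0.
Thus a_{n+2} = (-3 n(n-1) + 2 n - 3) / ((n+1)(n+2)) * a_n.

Check with a_0 = 1, a_1 = 0 (apply the recurrence for n = 0, 1, 2, 3): a_0 = 1, a_1 = 0, a_2 = -3/2, a_3 = 0, a_4 = 5/8, a_5 = 0.

a_(n+2) = (-3 n(n-1) + 2 n - 3) / ((n+1)(n+2)) * a_n; check: a_0 = 1, a_1 = 0, a_2 = -3/2, a_3 = 0, a_4 = 5/8, a_5 = 0


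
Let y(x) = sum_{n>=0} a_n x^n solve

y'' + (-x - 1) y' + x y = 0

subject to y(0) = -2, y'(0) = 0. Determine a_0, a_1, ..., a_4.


Ansatz: y(x) = sum_{n>=0} a_n x^n, so y'(x) = sum_{n>=1} n a_n x^(n-1) and y''(x) = sum_{n>=2} n(n-1) a_n x^(n-2).
Substitute into P(x) y'' + Q(x) y' + R(x) y = 0 with P(x) = 1, Q(x) = -x - 1, R(x) = x, and match powers of x.
Initial conditions: a_0 = -2, a_1 = 0.
Setting the coefficient of each power of x to zero and solving order by order (substituting the coefficients already found):
  x^0: 2 a_2 - a_1 = 0  ->  2 a_2 = a_1 = 0  ->  a_2 = 0
  x^1: 6 a_3 - 2 a_2 - a_1 + a_0 = 0  ->  6 a_3 = 2 a_2 + a_1 - a_0 = 2  ->  a_3 = 1/3
  x^2: 12 a_4 - 3 a_3 - 2 a_2 + a_1 = 0  ->  12 a_4 = 3 a_3 + 2 a_2 - a_1 = 1  ->  a_4 = 1/12
Truncated series: y(x) = -2 + (1/3) x^3 + (1/12) x^4 + O(x^5).

a_0 = -2; a_1 = 0; a_2 = 0; a_3 = 1/3; a_4 = 1/12


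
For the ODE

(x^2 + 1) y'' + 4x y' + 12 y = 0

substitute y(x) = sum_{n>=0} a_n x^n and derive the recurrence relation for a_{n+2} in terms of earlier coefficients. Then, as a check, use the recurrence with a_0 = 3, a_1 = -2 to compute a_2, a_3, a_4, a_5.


Substitute y = sum_n a_n x^n.
(1 + 1 x^2) y'' contributes (n+2)(n+1) a_{n+2} + n(n-1) a_n at x^n.
4 x y'(x) contributes 4 n a_n at x^n.
12 y(x) contributes 12 a_n at x^n.
Matching x^n: (n+2)(n+1) a_{n+2} + (n(n-1) + 4 n + 12) a_n = 0.
Thus a_{n+2} = (-n(n-1) - 4 n - 12) / ((n+1)(n+2)) * a_n.

Check with a_0 = 3, a_1 = -2 (apply the recurrence for n = 0, 1, 2, 3): a_0 = 3, a_1 = -2, a_2 = -18, a_3 = 16/3, a_4 = 33, a_5 = -8.

a_(n+2) = (-n(n-1) - 4 n - 12) / ((n+1)(n+2)) * a_n; check: a_0 = 3, a_1 = -2, a_2 = -18, a_3 = 16/3, a_4 = 33, a_5 = -8


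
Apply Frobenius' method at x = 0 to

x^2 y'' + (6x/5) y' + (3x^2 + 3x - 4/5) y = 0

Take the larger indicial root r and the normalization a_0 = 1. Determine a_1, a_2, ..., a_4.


Write in Frobenius form y'' + (p(x)/x) y' + (q(x)/x^2) y = 0:
  p(x) = 6/5,  q(x) = 3x^2 + 3x - 4/5.
Indicial equation: r(r-1) + (6/5) r + (-4/5) = 0 -> roots r_1 = 4/5, r_2 = -1.
Take r = r_1 = 4/5. Let y(x) = x^r sum_{n>=0} a_n x^n with a_0 = 1.
Substitute y = x^r sum a_n x^n and match x^{r+n}. The recurrence is
  D(n) a_n + 3 a_{n-1} + 3 a_{n-2} = 0,  where D(n) = (r+n)(r+n-1) + (6/5)(r+n) + (-4/5).
  a_n = [-3 a_{n-1} - 3 a_{n-2}] / D(n).
Since the indicial polynomial factors as (r - r_1)(r - r_2), D(n) = (r_1 + n - r_1)(r_1 + n - r_2) = n(n + 9/5).
Evaluating step by step (a_0 = 1):
  n = 1: D(1) = 1(1 + 9/5) = 14/5; numerator = -3(1) = -3; a_1 = (-3)/(14/5) = -15/14
  n = 2: D(2) = 2(2 + 9/5) = 38/5; numerator = -3(-15/14) - 3(1) = 3/14; a_2 = (3/14)/(38/5) = 15/532
  n = 3: D(3) = 3(3 + 9/5) = 72/5; numerator = -3(15/532) - 3(-15/14) = 1665/532; a_3 = (1665/532)/(72/5) = 925/4256
  n = 4: D(4) = 4(4 + 9/5) = 116/5; numerator = -3(925/4256) - 3(15/532) = -165/224; a_4 = (-165/224)/(116/5) = -825/25984

r = 4/5; a_0 = 1; a_1 = -15/14; a_2 = 15/532; a_3 = 925/4256; a_4 = -825/25984


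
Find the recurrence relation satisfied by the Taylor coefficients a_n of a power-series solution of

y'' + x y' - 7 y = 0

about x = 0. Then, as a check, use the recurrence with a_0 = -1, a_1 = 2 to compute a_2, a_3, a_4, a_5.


Substitute y = sum_n a_n x^n.
y''(x) has coefficient (n+2)(n+1) a_{n+2} at x^n;
x y'(x) has coefficient n a_n at x^n (shift);
-7 y(x) has coefficient -7 a_n at x^n.
Matching x^n: (n+2)(n+1) a_{n+2} + (n - 7) a_n = 0.
Thus a_{n+2} = (-n + 7) / ((n+1)(n+2)) * a_n.

Check with a_0 = -1, a_1 = 2 (apply the recurrence for n = 0, 1, 2, 3): a_0 = -1, a_1 = 2, a_2 = -7/2, a_3 = 2, a_4 = -35/24, a_5 = 2/5.

a_(n+2) = (-n + 7) / ((n+1)(n+2)) * a_n; check: a_0 = -1, a_1 = 2, a_2 = -7/2, a_3 = 2, a_4 = -35/24, a_5 = 2/5


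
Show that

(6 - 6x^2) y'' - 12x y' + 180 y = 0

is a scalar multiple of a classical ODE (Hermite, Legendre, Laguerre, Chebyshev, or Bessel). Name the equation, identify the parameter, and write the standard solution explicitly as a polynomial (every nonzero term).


All three coefficients share the factor 6; dividing through by 6 gives  (1 - x^2) y'' - 2x y' + 30 y = 0.
This matches the Legendre equation (1 - x^2) y'' - 2x y' + n(n+1) y = 0 (note the -2x y' term) with n(n+1) = 30, so n = 5; the polynomial solution is P_5(x).
With y = sum_k a_k x^k, matching x^k gives (k+2)(k+1) a_{k+2} = [k(k+1) - n(n+1)] a_k = (k - 5)(k + 6) a_k. The right side vanishes at k = 5, so the series with the parity of 5 terminates at degree 5.
Standard normalization (P_n(1) = 1): leading coefficient (2n)!/(2^n (n!)^2) = 3628800/(32*14400) = 63/8, so a_5 = 63/8. Work downward with a_k = (k+1)(k+2) a_{k+2} / ((k - 5)(k + 6)):
  a_3 = (4)(5)(63/8) / ((3 - 5)(3 + 6)) = (315/2)/(-18) = -35/4
  a_1 = (2)(3)(-35/4) / ((1 - 5)(1 + 6)) = (-105/2)/(-28) = 15/8
Hence P_5(x) = 63 x^5/8 - 35 x^3/4 + 15 x/8.

P_5(x); series = 63 x^5/8 - 35 x^3/4 + 15 x/8


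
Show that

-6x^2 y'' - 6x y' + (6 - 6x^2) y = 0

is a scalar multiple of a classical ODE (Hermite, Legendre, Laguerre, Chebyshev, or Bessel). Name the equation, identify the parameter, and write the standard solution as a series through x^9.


All three coefficients share the factor -6; dividing through by -6 gives  x^2 y'' + x y' + (x^2 - 1) y = 0.
This matches the Bessel equation x^2 y'' + x y' + (x^2 - nu^2) y = 0 with nu^2 = 1, so nu = 1; the solution bounded at x = 0 is J_1(x).
Frobenius at x = 0: indicial roots ±nu; for r = nu the recurrence k(k + 2nu) c_k = -c_{k-2} gives the standard series J_nu(x) = sum_{k>=0} (-1)^k / (k! (k+nu)!) (x/2)^(2k+nu). Evaluate the first 5 terms:
  k = 0: (-1)^0 / (0! * 1! * 2^1) x^1 = 1/(1*1*2) x^1 = (1/2) x^1
  k = 1: (-1)^1 / (1! * 2! * 2^3) x^3 = -1/(1*2*8) x^3 = (-1/16) x^3
  k = 2: (-1)^2 / (2! * 3! * 2^5) x^5 = 1/(2*6*32) x^5 = (1/384) x^5
  k = 3: (-1)^3 / (3! * 4! * 2^7) x^7 = -1/(6*24*128) x^7 = (-1/18432) x^7
  k = 4: (-1)^4 / (4! * 5! * 2^9) x^9 = 1/(24*120*512) x^9 = (1/1474560) x^9
Hence J_1(x) = x^9/1474560 - x^7/18432 + x^5/384 - x^3/16 + x/2 + ....

J_1(x); series = x^9/1474560 - x^7/18432 + x^5/384 - x^3/16 + x/2


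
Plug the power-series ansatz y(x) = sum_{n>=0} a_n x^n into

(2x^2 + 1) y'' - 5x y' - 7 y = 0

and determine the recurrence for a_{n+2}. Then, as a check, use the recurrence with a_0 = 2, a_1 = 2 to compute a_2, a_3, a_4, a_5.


Substitute y = sum_n a_n x^n.
(1 + 2 x^2) y'' contributes (n+2)(n+1) a_{n+2} + 2 n(n-1) a_n at x^n.
-5 x y'(x) contributes -5 n a_n at x^n.
-7 y(x) contributes -7 a_n at x^n.
Matching x^n: (n+2)(n+1) a_{n+2} + (2 n(n-1) - 5 n - 7) a_n = 0.
Thus a_{n+2} = (-2 n(n-1) + 5 n + 7) / ((n+1)(n+2)) * a_n.

Check with a_0 = 2, a_1 = 2 (apply the recurrence for n = 0, 1, 2, 3): a_0 = 2, a_1 = 2, a_2 = 7, a_3 = 4, a_4 = 91/12, a_5 = 2.

a_(n+2) = (-2 n(n-1) + 5 n + 7) / ((n+1)(n+2)) * a_n; check: a_0 = 2, a_1 = 2, a_2 = 7, a_3 = 4, a_4 = 91/12, a_5 = 2


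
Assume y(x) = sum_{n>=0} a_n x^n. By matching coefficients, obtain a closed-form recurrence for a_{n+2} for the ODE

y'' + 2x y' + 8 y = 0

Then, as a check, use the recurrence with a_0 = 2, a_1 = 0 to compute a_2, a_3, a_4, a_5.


Substitute y = sum_n a_n x^n.
y''(x) has coefficient (n+2)(n+1) a_{n+2} at x^n;
2 x y'(x) has coefficient 2 n a_n at x^n (shift);
8 y(x) has coefficient 8 a_n at x^n.
Matching x^n: (n+2)(n+1) a_{n+2} + (2n + 8) a_n = 0.
Thus a_{n+2} = (-2n - 8) / ((n+1)(n+2)) * a_n.

Check with a_0 = 2, a_1 = 0 (apply the recurrence for n = 0, 1, 2, 3): a_0 = 2, a_1 = 0, a_2 = -8, a_3 = 0, a_4 = 8, a_5 = 0.

a_(n+2) = (-2n - 8) / ((n+1)(n+2)) * a_n; check: a_0 = 2, a_1 = 0, a_2 = -8, a_3 = 0, a_4 = 8, a_5 = 0


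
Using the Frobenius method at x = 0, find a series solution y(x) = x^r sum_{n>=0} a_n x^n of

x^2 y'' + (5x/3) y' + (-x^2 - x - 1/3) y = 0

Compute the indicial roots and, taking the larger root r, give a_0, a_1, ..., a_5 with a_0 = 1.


Write in Frobenius form y'' + (p(x)/x) y' + (q(x)/x^2) y = 0:
  p(x) = 5/3,  q(x) = -x^2 - x - 1/3.
Indicial equation: r(r-1) + (5/3) r + (-1/3) = 0 -> roots r_1 = 1/3, r_2 = -1.
Take r = r_1 = 1/3. Let y(x) = x^r sum_{n>=0} a_n x^n with a_0 = 1.
Substitute y = x^r sum a_n x^n and match x^{r+n}. The recurrence is
  D(n) a_n - 1 a_{n-1} - 1 a_{n-2} = 0,  where D(n) = (r+n)(r+n-1) + (5/3)(r+n) + (-1/3).
  a_n = [1 a_{n-1} + 1 a_{n-2}] / D(n).
Since the indicial polynomial factors as (r - r_1)(r - r_2), D(n) = (r_1 + n - r_1)(r_1 + n - r_2) = n(n + 4/3).
Evaluating step by step (a_0 = 1):
  n = 1: D(1) = 1(1 + 4/3) = 7/3; numerator = 1(1) = 1; a_1 = (1)/(7/3) = 3/7
  n = 2: D(2) = 2(2 + 4/3) = 20/3; numerator = 1(3/7) + 1(1) = 10/7; a_2 = (10/7)/(20/3) = 3/14
  n = 3: D(3) = 3(3 + 4/3) = 13; numerator = 1(3/14) + 1(3/7) = 9/14; a_3 = (9/14)/(13) = 9/182
  n = 4: D(4) = 4(4 + 4/3) = 64/3; numerator = 1(9/182) + 1(3/14) = 24/91; a_4 = (24/91)/(64/3) = 9/728
  n = 5: D(5) = 5(5 + 4/3) = 95/3; numerator = 1(9/728) + 1(9/182) = 45/728; a_5 = (45/728)/(95/3) = 27/13832

r = 1/3; a_0 = 1; a_1 = 3/7; a_2 = 3/14; a_3 = 9/182; a_4 = 9/728; a_5 = 27/13832


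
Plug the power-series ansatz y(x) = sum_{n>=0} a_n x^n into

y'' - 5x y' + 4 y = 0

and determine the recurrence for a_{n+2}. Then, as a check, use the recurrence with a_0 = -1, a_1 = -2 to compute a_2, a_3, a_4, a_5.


Substitute y = sum_n a_n x^n.
y''(x) has coefficient (n+2)(n+1) a_{n+2} at x^n;
-5 x y'(x) has coefficient -5 n a_n at x^n (shift);
4 y(x) has coefficient 4 a_n at x^n.
Matching x^n: (n+2)(n+1) a_{n+2} + (-5n + 4) a_n = 0.
Thus a_{n+2} = (5n - 4) / ((n+1)(n+2)) * a_n.

Check with a_0 = -1, a_1 = -2 (apply the recurrence for n = 0, 1, 2, 3): a_0 = -1, a_1 = -2, a_2 = 2, a_3 = -1/3, a_4 = 1, a_5 = -11/60.

a_(n+2) = (5n - 4) / ((n+1)(n+2)) * a_n; check: a_0 = -1, a_1 = -2, a_2 = 2, a_3 = -1/3, a_4 = 1, a_5 = -11/60


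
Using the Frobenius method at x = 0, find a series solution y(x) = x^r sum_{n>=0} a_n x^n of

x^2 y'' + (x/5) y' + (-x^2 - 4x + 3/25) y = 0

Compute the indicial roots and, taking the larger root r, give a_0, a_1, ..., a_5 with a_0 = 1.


Write in Frobenius form y'' + (p(x)/x) y' + (q(x)/x^2) y = 0:
  p(x) = 1/5,  q(x) = -x^2 - 4x + 3/25.
Indicial equation: r(r-1) + (1/5) r + (3/25) = 0 -> roots r_1 = 3/5, r_2 = 1/5.
Take r = r_1 = 3/5. Let y(x) = x^r sum_{n>=0} a_n x^n with a_0 = 1.
Substitute y = x^r sum a_n x^n and match x^{r+n}. The recurrence is
  D(n) a_n - 4 a_{n-1} - 1 a_{n-2} = 0,  where D(n) = (r+n)(r+n-1) + (1/5)(r+n) + (3/25).
  a_n = [4 a_{n-1} + 1 a_{n-2}] / D(n).
Since the indicial polynomial factors as (r - r_1)(r - r_2), D(n) = (r_1 + n - r_1)(r_1 + n - r_2) = n(n + 2/5).
Evaluating step by step (a_0 = 1):
  n = 1: D(1) = 1(1 + 2/5) = 7/5; numerator = 4(1) = 4; a_1 = (4)/(7/5) = 20/7
  n = 2: D(2) = 2(2 + 2/5) = 24/5; numerator = 4(20/7) + 1(1) = 87/7; a_2 = (87/7)/(24/5) = 145/56
  n = 3: D(3) = 3(3 + 2/5) = 51/5; numerator = 4(145/56) + 1(20/7) = 185/14; a_3 = (185/14)/(51/5) = 925/714
  n = 4: D(4) = 4(4 + 2/5) = 88/5; numerator = 4(925/714) + 1(145/56) = 22195/2856; a_4 = (22195/2856)/(88/5) = 110975/251328
  n = 5: D(5) = 5(5 + 2/5) = 27; numerator = 4(110975/251328) + 1(925/714) = 64125/20944; a_5 = (64125/20944)/(27) = 2375/20944

r = 3/5; a_0 = 1; a_1 = 20/7; a_2 = 145/56; a_3 = 925/714; a_4 = 110975/251328; a_5 = 2375/20944


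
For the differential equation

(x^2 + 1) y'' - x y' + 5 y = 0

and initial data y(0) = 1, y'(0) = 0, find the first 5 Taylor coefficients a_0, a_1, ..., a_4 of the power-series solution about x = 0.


Ansatz: y(x) = sum_{n>=0} a_n x^n, so y'(x) = sum_{n>=1} n a_n x^(n-1) and y''(x) = sum_{n>=2} n(n-1) a_n x^(n-2).
Substitute into P(x) y'' + Q(x) y' + R(x) y = 0 with P(x) = x^2 + 1, Q(x) = -x, R(x) = 5, and match powers of x.
Initial conditions: a_0 = 1, a_1 = 0.
Setting the coefficient of each power of x to zero and solving order by order (substituting the coefficients already found):
  x^0: 2 a_2 + 5 a_0 = 0  ->  2 a_2 = -5 a_0 = -5  ->  a_2 = -5/2
  x^1: 6 a_3 + 4 a_1 = 0  ->  6 a_3 = -4 a_1 = 0  ->  a_3 = 0
  x^2: 12 a_4 + 5 a_2 = 0  ->  12 a_4 = -5 a_2 = 25/2  ->  a_4 = 25/24
Truncated series: y(x) = 1 - (5/2) x^2 + (25/24) x^4 + O(x^5).

a_0 = 1; a_1 = 0; a_2 = -5/2; a_3 = 0; a_4 = 25/24


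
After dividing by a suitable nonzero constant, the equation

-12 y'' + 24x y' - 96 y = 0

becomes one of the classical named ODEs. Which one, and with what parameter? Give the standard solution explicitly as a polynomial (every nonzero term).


All three coefficients share the factor -12; dividing through by -12 gives  y'' - 2x y' + 8 y = 0.
This matches the Hermite equation y'' - 2x y' + 2n y = 0 with 2n = 8, so n = 4; the polynomial solution is H_4(x).
With y = sum_k a_k x^k, matching x^k gives (k+2)(k+1) a_{k+2} = 2(k - n) a_k = 2(k - 4) a_k. The right side vanishes at k = 4, so the series with the parity of 4 terminates at degree 4.
Standard normalization: leading coefficient of H_n is 2^n, so a_4 = 2^4 = 16. Work downward with a_k = (k+1)(k+2) a_{k+2} / (2(k - n)):
  a_2 = (3)(4)(16) / (2(2 - 4)) = 192/(-4) = -48
  a_0 = (1)(2)(-48) / (2(0 - 4)) = -96/(-8) = 12
Hence H_4(x) = 16 x^4 - 48 x^2 + 12.

H_4(x); series = 16 x^4 - 48 x^2 + 12


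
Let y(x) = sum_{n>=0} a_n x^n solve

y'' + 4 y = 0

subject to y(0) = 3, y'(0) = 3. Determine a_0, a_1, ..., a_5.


Ansatz: y(x) = sum_{n>=0} a_n x^n, so y'(x) = sum_{n>=1} n a_n x^(n-1) and y''(x) = sum_{n>=2} n(n-1) a_n x^(n-2).
Substitute into P(x) y'' + Q(x) y' + R(x) y = 0 with P(x) = 1, Q(x) = 0, R(x) = 4, and match powers of x.
Initial conditions: a_0 = 3, a_1 = 3.
Setting the coefficient of each power of x to zero and solving order by order (substituting the coefficients already found):
  x^0: 2 a_2 + 4 a_0 = 0  ->  2 a_2 = -4 a_0 = -12  ->  a_2 = -6
  x^1: 6 a_3 + 4 a_1 = 0  ->  6 a_3 = -4 a_1 = -12  ->  a_3 = -2
  x^2: 12 a_4 + 4 a_2 = 0  ->  12 a_4 = -4 a_2 = 24  ->  a_4 = 2
  x^3: 20 a_5 + 4 a_3 = 0  ->  20 a_5 = -4 a_3 = 8  ->  a_5 = 2/5
Truncated series: y(x) = 3 + 3 x - 6 x^2 - 2 x^3 + 2 x^4 + (2/5) x^5 + O(x^6).

a_0 = 3; a_1 = 3; a_2 = -6; a_3 = -2; a_4 = 2; a_5 = 2/5


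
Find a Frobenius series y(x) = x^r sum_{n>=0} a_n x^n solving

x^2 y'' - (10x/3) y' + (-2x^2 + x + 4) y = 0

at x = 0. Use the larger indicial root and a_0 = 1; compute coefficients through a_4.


Write in Frobenius form y'' + (p(x)/x) y' + (q(x)/x^2) y = 0:
  p(x) = -10/3,  q(x) = -2x^2 + x + 4.
Indicial equation: r(r-1) + (-10/3) r + (4) = 0 -> roots r_1 = 3, r_2 = 4/3.
Take r = r_1 = 3. Let y(x) = x^r sum_{n>=0} a_n x^n with a_0 = 1.
Substitute y = x^r sum a_n x^n and match x^{r+n}. The recurrence is
  D(n) a_n + 1 a_{n-1} - 2 a_{n-2} = 0,  where D(n) = (r+n)(r+n-1) + (-10/3)(r+n) + (4).
  a_n = [-1 a_{n-1} + 2 a_{n-2}] / D(n).
Since the indicial polynomial factors as (r - r_1)(r - r_2), D(n) = (r_1 + n - r_1)(r_1 + n - r_2) = n(n + 5/3).
Evaluating step by step (a_0 = 1):
  n = 1: D(1) = 1(1 + 5/3) = 8/3; numerator = -1(1) = -1; a_1 = (-1)/(8/3) = -3/8
  n = 2: D(2) = 2(2 + 5/3) = 22/3; numerator = -1(-3/8) + 2(1) = 19/8; a_2 = (19/8)/(22/3) = 57/176
  n = 3: D(3) = 3(3 + 5/3) = 14; numerator = -1(57/176) + 2(-3/8) = -189/176; a_3 = (-189/176)/(14) = -27/352
  n = 4: D(4) = 4(4 + 5/3) = 68/3; numerator = -1(-27/352) + 2(57/176) = 255/352; a_4 = (255/352)/(68/3) = 45/1408

r = 3; a_0 = 1; a_1 = -3/8; a_2 = 57/176; a_3 = -27/352; a_4 = 45/1408


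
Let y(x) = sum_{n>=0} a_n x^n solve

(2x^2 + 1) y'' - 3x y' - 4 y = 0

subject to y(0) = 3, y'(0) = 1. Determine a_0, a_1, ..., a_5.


Ansatz: y(x) = sum_{n>=0} a_n x^n, so y'(x) = sum_{n>=1} n a_n x^(n-1) and y''(x) = sum_{n>=2} n(n-1) a_n x^(n-2).
Substitute into P(x) y'' + Q(x) y' + R(x) y = 0 with P(x) = 2x^2 + 1, Q(x) = -3x, R(x) = -4, and match powers of x.
Initial conditions: a_0 = 3, a_1 = 1.
Setting the coefficient of each power of x to zero and solving order by order (substituting the coefficients already found):
  x^0: 2 a_2 - 4 a_0 = 0  ->  2 a_2 = 4 a_0 = 12  ->  a_2 = 6
  x^1: 6 a_3 - 7 a_1 = 0  ->  6 a_3 = 7 a_1 = 7  ->  a_3 = 7/6
  x^2: 12 a_4 - 6 a_2 = 0  ->  12 a_4 = 6 a_2 = 36  ->  a_4 = 3
  x^3: 20 a_5 - a_3 = 0  ->  20 a_5 = a_3 = 7/6  ->  a_5 = 7/120
Truncated series: y(x) = 3 + x + 6 x^2 + (7/6) x^3 + 3 x^4 + (7/120) x^5 + O(x^6).

a_0 = 3; a_1 = 1; a_2 = 6; a_3 = 7/6; a_4 = 3; a_5 = 7/120


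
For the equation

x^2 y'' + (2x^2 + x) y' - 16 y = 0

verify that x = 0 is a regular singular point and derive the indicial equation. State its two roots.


Divide by x^2 to reach normal form y'' + P_1(x) y' + P_2(x) y = 0 with P_1(x) = 2 + 1/x and P_2(x) = -16/x^2.
x = 0 is a singular point because the y'-coefficient 2 + 1/x has a pole at x = 0 and the y-coefficient -16/x^2 has a pole at x = 0.
It is a regular singular point because x P_1(x) = p(x) = 2x + 1 and x^2 P_2(x) = q(x) = -16 are polynomials, hence analytic at x = 0.
p(0) = 1,  q(0) = -16.
Indicial equation: r(r-1) + p(0) r + q(0) = 0, i.e. r^2 + (p(0) - 1) r + q(0) = 0, i.e. r^2 - 16 = 0.
Discriminant: (0)^2 - 4(-16) = 64, so r = (0 ± 8)/2.
Solving: r_1 = 4, r_2 = -4.

indicial: r^2 - 16 = 0; roots r_1 = 4, r_2 = -4


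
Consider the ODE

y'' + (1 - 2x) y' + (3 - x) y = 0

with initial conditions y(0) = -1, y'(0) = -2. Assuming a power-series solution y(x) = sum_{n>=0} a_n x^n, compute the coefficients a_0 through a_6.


Ansatz: y(x) = sum_{n>=0} a_n x^n, so y'(x) = sum_{n>=1} n a_n x^(n-1) and y''(x) = sum_{n>=2} n(n-1) a_n x^(n-2).
Substitute into P(x) y'' + Q(x) y' + R(x) y = 0 with P(x) = 1, Q(x) = 1 - 2x, R(x) = 3 - x, and match powers of x.
Initial conditions: a_0 = -1, a_1 = -2.
Setting the coefficient of each power of x to zero and solving order by order (substituting the coefficients already found):
  x^0: 2 a_2 + a_1 + 3 a_0 = 0  ->  2 a_2 = -a_1 - 3 a_0 = 5  ->  a_2 = 5/2
  x^1: 6 a_3 + 2 a_2 + a_1 - a_0 = 0  ->  6 a_3 = -2 a_2 - a_1 + a_0 = -4  ->  a_3 = -2/3
  x^2: 12 a_4 + 3 a_3 - a_2 - a_1 = 0  ->  12 a_4 = -3 a_3 + a_2 + a_1 = 5/2  ->  a_4 = 5/24
  x^3: 20 a_5 + 4 a_4 - 3 a_3 - a_2 = 0  ->  20 a_5 = -4 a_4 + 3 a_3 + a_2 = -1/3  ->  a_5 = -1/60
  x^4: 30 a_6 + 5 a_5 - 5 a_4 - a_3 = 0  ->  30 a_6 = -5 a_5 + 5 a_4 + a_3 = 11/24  ->  a_6 = 11/720
Truncated series: y(x) = -1 - 2 x + (5/2) x^2 - (2/3) x^3 + (5/24) x^4 - (1/60) x^5 + (11/720) x^6 + O(x^7).

a_0 = -1; a_1 = -2; a_2 = 5/2; a_3 = -2/3; a_4 = 5/24; a_5 = -1/60; a_6 = 11/720
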